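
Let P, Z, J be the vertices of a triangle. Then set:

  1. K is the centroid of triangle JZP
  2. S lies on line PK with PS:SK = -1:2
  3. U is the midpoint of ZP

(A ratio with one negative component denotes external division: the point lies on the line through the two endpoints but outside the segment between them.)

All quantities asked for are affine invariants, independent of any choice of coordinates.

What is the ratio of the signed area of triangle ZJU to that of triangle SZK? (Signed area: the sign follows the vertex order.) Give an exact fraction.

Assign P = (0, 0), Z = (1, 0), J = (0, 1) — the answer is frame-independent, so this choice is without loss of generality.
1. K is the centroid of triangle JZP ⇒ K = (1/3, 1/3)
2. S lies on line PK with PS:SK = -1:2 ⇒ S = (-1/3, -1/3)
3. U is the midpoint of ZP ⇒ U = (1/2, 0)
2·[ZJU] = 1/2, 2·[SZK] = 2/3
[ZJU]:[SZK] = 1/2:2/3 = 3/4

[ZJU]:[SZK] = 3/4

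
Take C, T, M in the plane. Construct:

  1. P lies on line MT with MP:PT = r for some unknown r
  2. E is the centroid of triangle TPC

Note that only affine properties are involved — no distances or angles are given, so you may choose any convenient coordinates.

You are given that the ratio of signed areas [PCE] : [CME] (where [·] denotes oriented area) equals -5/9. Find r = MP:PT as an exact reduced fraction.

Choose coordinates C = (0, 0), T = (1, 0), M = (0, 1).
1. With MP:PT = r, write λ = r/(r+1) so P = M + λ·(T−M); P is affine-linear in λ
2. E is the centroid of triangle TPC ⇒ E is an affine combination of earlier points and hence also affine-linear in λ
Every point depending on P is an affine combination of P and λ-independent points, so each such coordinate is linear in λ; the λ² term in each signed area is a multiple of (T−M)×(T−M) = 0, so 2·[PCE] and 2·[CME] are each linear in λ. Evaluating at λ=0 and λ=1:
  2·[PCE] = -1/3·λ + 1/3,   2·[CME] = -1/3·λ − 1/3
So [PCE]:[CME] = (-1/3·λ + 1/3) / (-1/3·λ − 1/3). Setting this equal to -5/9:
  -1/3·λ + 1/3 = -5/9·(-1/3·λ − 1/3)  ⇒  λ = 2/7
Then r = λ/(1−λ) = (2/7)/(5/7) = 2/5. Check: with r = 2/5, P = (2/7, 5/7) and [PCE]:[CME] = -5/9 as required.

r = 2/5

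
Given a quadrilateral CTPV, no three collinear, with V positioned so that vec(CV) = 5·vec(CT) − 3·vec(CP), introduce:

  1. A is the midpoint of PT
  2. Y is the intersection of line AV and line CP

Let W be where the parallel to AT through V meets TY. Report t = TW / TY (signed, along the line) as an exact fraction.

Set C = (0, 0), T = (1, 0), P = (0, 1), V = (5, -3); any affine frame gives the same invariant.
1. A is the midpoint of PT ⇒ A = (1/2, 1/2)
2. Y is the intersection of line AV and line CP ⇒ Y = (0, 8/9)
through V parallel to AT: direction (1/2, -1/2); meets TY at W = (10, -8)
W = T + t·(Y−T) with t = -9

t = -9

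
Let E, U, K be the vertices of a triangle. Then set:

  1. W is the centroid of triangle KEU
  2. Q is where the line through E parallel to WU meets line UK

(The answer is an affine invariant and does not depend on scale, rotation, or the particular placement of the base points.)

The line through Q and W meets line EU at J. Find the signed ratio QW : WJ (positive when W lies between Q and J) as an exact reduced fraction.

QW:WJ = -4

Set E = (0, 0), U = (1, 0), K = (0, 1); any affine frame gives the same invariant.
1. W is the centroid of triangle KEU ⇒ W = (1/3, 1/3)
2. Q is where the line through E parallel to WU meets line UK ⇒ Q = (2, -1)
line QW meets EU at J = (3/4, 0)
W = Q + t·(J−Q) with t = 4/3, so QW:WJ = 4/3:-1/3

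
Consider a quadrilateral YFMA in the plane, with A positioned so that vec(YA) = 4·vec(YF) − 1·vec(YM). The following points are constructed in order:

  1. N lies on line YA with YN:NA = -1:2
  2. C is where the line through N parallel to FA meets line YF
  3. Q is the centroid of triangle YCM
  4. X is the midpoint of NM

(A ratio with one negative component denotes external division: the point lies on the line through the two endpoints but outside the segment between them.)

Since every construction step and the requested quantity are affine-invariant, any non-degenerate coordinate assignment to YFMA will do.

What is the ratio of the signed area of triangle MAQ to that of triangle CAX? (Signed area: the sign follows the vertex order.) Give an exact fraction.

[MAQ]:[CAX] = -5/6

Assign Y = (0, 0), F = (1, 0), M = (0, 1), A = (4, -1) — the answer is frame-independent, so this choice is without loss of generality.
1. N lies on line YA with YN:NA = -1:2 ⇒ N = (-4, 1)
2. C is where the line through N parallel to FA meets line YF ⇒ C = (-1, 0)
3. Q is the centroid of triangle YCM ⇒ Q = (-1/3, 1/3)
4. X is the midpoint of NM ⇒ X = (-2, 1)
2·[MAQ] = -10/3, 2·[CAX] = 4
[MAQ]:[CAX] = -10/3:4 = -5/6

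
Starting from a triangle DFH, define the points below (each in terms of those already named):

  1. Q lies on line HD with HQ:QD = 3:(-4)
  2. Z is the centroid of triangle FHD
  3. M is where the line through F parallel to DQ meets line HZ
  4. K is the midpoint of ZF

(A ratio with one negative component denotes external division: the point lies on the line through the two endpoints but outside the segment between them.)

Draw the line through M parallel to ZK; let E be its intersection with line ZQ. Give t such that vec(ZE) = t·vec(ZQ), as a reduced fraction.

t = -2/7

Assign D = (0, 0), F = (1, 0), H = (0, 1) — the answer is frame-independent, so this choice is without loss of generality.
1. Q lies on line HD with HQ:QD = 3:(-4) ⇒ Q = (0, 4)
2. Z is the centroid of triangle FHD ⇒ Z = (1/3, 1/3)
3. M is where the line through F parallel to DQ meets line HZ ⇒ M = (1, -1)
4. K is the midpoint of ZF ⇒ K = (2/3, 1/6)
through M parallel to ZK: direction (1/3, -1/6); meets ZQ at E = (3/7, -5/7)
E = Z + t·(Q−Z) with t = -2/7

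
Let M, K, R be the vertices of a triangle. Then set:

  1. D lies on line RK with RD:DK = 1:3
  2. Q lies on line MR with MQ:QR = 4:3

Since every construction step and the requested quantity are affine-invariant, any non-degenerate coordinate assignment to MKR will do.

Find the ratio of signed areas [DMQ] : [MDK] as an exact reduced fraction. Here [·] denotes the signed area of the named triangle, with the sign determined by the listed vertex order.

Work in coordinates with M = (0, 0), K = (1, 0), R = (0, 1).
1. D lies on line RK with RD:DK = 1:3 ⇒ D = (1/4, 3/4)
2. Q lies on line MR with MQ:QR = 4:3 ⇒ Q = (0, 4/7)
2·[DMQ] = -1/7, 2·[MDK] = -3/4
[DMQ]:[MDK] = -1/7:-3/4 = 4/21

[DMQ]:[MDK] = 4/21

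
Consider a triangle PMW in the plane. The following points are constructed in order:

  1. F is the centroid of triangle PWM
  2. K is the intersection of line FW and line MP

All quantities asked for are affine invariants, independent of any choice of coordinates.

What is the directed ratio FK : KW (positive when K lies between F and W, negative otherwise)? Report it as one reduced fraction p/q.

Set P = (0, 0), M = (1, 0), W = (0, 1); any affine frame gives the same invariant.
1. F is the centroid of triangle PWM ⇒ F = (1/3, 1/3)
2. K is the intersection of line FW and line MP ⇒ K = (1/2, 0)
K = F + t·(W−F) with t = -1/2, so FK:KW = t:(1−t) = -1/2:3/2

FK:KW = -1/3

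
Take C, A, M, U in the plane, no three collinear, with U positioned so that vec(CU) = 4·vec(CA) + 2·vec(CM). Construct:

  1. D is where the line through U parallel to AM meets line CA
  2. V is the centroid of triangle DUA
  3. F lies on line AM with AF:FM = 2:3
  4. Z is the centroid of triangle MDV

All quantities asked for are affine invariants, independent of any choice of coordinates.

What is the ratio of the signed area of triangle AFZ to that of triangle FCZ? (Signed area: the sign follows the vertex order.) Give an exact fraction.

[AFZ]:[FCZ] = -50/43

Set C = (0, 0), A = (1, 0), M = (0, 1), U = (4, 2); any affine frame gives the same invariant.
1. D is where the line through U parallel to AM meets line CA ⇒ D = (6, 0)
2. V is the centroid of triangle DUA ⇒ V = (11/3, 2/3)
3. F lies on line AM with AF:FM = 2:3 ⇒ F = (3/5, 2/5)
4. Z is the centroid of triangle MDV ⇒ Z = (29/9, 5/9)
2·[AFZ] = -10/9, 2·[FCZ] = 43/45
[AFZ]:[FCZ] = -10/9:43/45 = -50/43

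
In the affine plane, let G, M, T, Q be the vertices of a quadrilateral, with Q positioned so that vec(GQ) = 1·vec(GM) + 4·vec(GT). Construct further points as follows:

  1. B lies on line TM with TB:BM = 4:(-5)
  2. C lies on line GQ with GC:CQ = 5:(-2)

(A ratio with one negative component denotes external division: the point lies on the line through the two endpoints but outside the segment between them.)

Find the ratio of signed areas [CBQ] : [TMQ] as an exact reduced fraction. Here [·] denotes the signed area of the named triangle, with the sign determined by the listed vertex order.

Set G = (0, 0), M = (1, 0), T = (0, 1), Q = (1, 4); any affine frame gives the same invariant.
1. B lies on line TM with TB:BM = 4:(-5) ⇒ B = (-4, 5)
2. C lies on line GQ with GC:CQ = 5:(-2) ⇒ C = (5/3, 20/3)
2·[CBQ] = 14, 2·[TMQ] = 4
[CBQ]:[TMQ] = 14:4 = 7/2

[CBQ]:[TMQ] = 7/2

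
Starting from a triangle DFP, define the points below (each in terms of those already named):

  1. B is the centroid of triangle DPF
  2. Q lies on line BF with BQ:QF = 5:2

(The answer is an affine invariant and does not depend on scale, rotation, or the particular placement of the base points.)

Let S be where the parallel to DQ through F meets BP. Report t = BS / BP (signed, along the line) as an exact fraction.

t = -7/12

Assign D = (0, 0), F = (1, 0), P = (0, 1) — the answer is frame-independent, so this choice is without loss of generality.
1. B is the centroid of triangle DPF ⇒ B = (1/3, 1/3)
2. Q lies on line BF with BQ:QF = 5:2 ⇒ Q = (17/21, 2/21)
through F parallel to DQ: direction (17/21, 2/21); meets BP at S = (19/36, -1/18)
S = B + t·(P−B) with t = -7/12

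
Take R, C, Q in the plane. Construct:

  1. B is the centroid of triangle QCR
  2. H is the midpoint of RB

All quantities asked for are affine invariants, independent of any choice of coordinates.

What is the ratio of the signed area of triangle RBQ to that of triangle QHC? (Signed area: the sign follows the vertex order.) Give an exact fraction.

[RBQ]:[QHC] = 1/2

Set R = (0, 0), C = (1, 0), Q = (0, 1); any affine frame gives the same invariant.
1. B is the centroid of triangle QCR ⇒ B = (1/3, 1/3)
2. H is the midpoint of RB ⇒ H = (1/6, 1/6)
2·[RBQ] = 1/3, 2·[QHC] = 2/3
[RBQ]:[QHC] = 1/3:2/3 = 1/2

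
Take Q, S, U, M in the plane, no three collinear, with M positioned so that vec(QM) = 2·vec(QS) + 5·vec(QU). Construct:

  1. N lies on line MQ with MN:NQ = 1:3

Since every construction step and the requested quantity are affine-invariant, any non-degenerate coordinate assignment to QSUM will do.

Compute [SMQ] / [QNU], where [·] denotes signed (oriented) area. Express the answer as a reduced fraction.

Set Q = (0, 0), S = (1, 0), U = (0, 1), M = (2, 5); any affine frame gives the same invariant.
1. N lies on line MQ with MN:NQ = 1:3 ⇒ N = (3/2, 15/4)
2·[SMQ] = 5, 2·[QNU] = 3/2
[SMQ]:[QNU] = 5:3/2 = 10/3

[SMQ]:[QNU] = 10/3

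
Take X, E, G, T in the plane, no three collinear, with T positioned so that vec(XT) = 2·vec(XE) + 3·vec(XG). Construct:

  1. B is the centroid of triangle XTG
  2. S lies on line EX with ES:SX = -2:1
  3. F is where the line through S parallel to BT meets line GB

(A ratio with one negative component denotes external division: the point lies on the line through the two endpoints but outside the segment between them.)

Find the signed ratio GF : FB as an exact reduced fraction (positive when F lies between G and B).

GF:FB = -1/3

Set X = (0, 0), E = (1, 0), G = (0, 1), T = (2, 3); any affine frame gives the same invariant.
1. B is the centroid of triangle XTG ⇒ B = (2/3, 4/3)
2. S lies on line EX with ES:SX = -2:1 ⇒ S = (-1, 0)
3. F is where the line through S parallel to BT meets line GB ⇒ F = (-1/3, 5/6)
F = G + t·(B−G) with t = -1/2, so GF:FB = t:(1−t) = -1/2:3/2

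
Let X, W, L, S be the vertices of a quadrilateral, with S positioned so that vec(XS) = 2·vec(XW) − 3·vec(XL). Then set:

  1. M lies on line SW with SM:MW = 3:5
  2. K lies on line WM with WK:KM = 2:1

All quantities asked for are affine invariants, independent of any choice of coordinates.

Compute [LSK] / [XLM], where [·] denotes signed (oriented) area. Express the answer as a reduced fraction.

[LSK]:[XLM] = -28/39

Choose coordinates X = (0, 0), W = (1, 0), L = (0, 1), S = (2, -3).
1. M lies on line SW with SM:MW = 3:5 ⇒ M = (13/8, -15/8)
2. K lies on line WM with WK:KM = 2:1 ⇒ K = (17/12, -5/4)
2·[LSK] = 7/6, 2·[XLM] = -13/8
[LSK]:[XLM] = 7/6:-13/8 = -28/39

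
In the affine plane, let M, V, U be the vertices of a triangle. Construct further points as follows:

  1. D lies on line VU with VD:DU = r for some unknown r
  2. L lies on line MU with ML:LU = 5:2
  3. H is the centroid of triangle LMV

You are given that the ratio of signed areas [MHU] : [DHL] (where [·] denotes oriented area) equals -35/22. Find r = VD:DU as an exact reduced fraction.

r = 1/4

Choose coordinates M = (0, 0), V = (1, 0), U = (0, 1).
1. With VD:DU = r, write λ = r/(r+1) so D = V + λ·(U−V); D is affine-linear in λ
2. L lies on line MU with ML:LU = 5:2 ⇒ L = (0, 5/7)
3. H is the centroid of triangle LMV ⇒ H = (1/3, 5/21)
Every point depending on D is an affine combination of D and λ-independent points, so each such coordinate is linear in λ; the λ² term in each signed area is a multiple of (U−V)×(U−V) = 0, so 2·[MHU] and 2·[DHL] are each linear in λ. Evaluating at λ=0 and λ=1:
  2·[MHU] = 1/3,   2·[DHL] = 1/7·λ − 5/21
So [MHU]:[DHL] = (1/3) / (1/7·λ − 5/21). Setting this equal to -35/22:
  1/3 = -35/22·(1/7·λ − 5/21)  ⇒  λ = 1/5
Then r = λ/(1−λ) = (1/5)/(4/5) = 1/4. Check: with r = 1/4, D = (4/5, 1/5) and [MHU]:[DHL] = -35/22 as required.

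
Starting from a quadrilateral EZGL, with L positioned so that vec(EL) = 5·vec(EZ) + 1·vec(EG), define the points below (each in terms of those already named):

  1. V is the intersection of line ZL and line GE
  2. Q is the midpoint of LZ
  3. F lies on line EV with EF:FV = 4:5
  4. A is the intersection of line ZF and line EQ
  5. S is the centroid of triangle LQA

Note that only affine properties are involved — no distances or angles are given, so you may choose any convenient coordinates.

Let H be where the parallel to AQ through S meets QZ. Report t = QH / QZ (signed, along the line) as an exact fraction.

t = -1/3

Set E = (0, 0), Z = (1, 0), G = (0, 1), L = (5, 1); any affine frame gives the same invariant.
1. V is the intersection of line ZL and line GE ⇒ V = (0, -1/4)
2. Q is the midpoint of LZ ⇒ Q = (3, 1/2)
3. F lies on line EV with EF:FV = 4:5 ⇒ F = (0, -1/9)
4. A is the intersection of line ZF and line EQ ⇒ A = (-2, -1/3)
5. S is the centroid of triangle LQA ⇒ S = (2, 7/18)
through S parallel to AQ: direction (5, 5/6); meets QZ at H = (11/3, 2/3)
H = Q + t·(Z−Q) with t = -1/3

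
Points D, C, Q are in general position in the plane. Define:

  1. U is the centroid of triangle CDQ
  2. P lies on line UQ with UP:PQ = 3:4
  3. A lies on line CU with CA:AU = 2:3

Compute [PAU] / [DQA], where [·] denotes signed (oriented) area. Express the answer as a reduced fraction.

[PAU]:[DQA] = 9/77

Assign D = (0, 0), C = (1, 0), Q = (0, 1) — the answer is frame-independent, so this choice is without loss of generality.
1. U is the centroid of triangle CDQ ⇒ U = (1/3, 1/3)
2. P lies on line UQ with UP:PQ = 3:4 ⇒ P = (4/21, 13/21)
3. A lies on line CU with CA:AU = 2:3 ⇒ A = (11/15, 2/15)
2·[PAU] = -3/35, 2·[DQA] = -11/15
[PAU]:[DQA] = -3/35:-11/15 = 9/77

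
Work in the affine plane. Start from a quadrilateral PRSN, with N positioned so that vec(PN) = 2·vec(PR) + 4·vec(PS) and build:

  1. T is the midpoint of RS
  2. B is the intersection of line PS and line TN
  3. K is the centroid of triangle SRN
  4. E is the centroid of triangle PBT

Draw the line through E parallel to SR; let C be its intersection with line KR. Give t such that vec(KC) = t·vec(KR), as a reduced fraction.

t = 23/15

Assign P = (0, 0), R = (1, 0), S = (0, 1), N = (2, 4) — the answer is frame-independent, so this choice is without loss of generality.
1. T is the midpoint of RS ⇒ T = (1/2, 1/2)
2. B is the intersection of line PS and line TN ⇒ B = (0, -2/3)
3. K is the centroid of triangle SRN ⇒ K = (1, 5/3)
4. E is the centroid of triangle PBT ⇒ E = (1/6, -1/18)
through E parallel to SR: direction (1, -1); meets KR at C = (1, -8/9)
C = K + t·(R−K) with t = 23/15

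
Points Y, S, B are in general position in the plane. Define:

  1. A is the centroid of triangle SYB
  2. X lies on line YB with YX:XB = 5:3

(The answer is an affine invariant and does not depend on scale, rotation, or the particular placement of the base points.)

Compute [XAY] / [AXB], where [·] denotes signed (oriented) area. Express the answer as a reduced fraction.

Set Y = (0, 0), S = (1, 0), B = (0, 1); any affine frame gives the same invariant.
1. A is the centroid of triangle SYB ⇒ A = (1/3, 1/3)
2. X lies on line YB with YX:XB = 5:3 ⇒ X = (0, 5/8)
2·[XAY] = -5/24, 2·[AXB] = -1/8
[XAY]:[AXB] = -5/24:-1/8 = 5/3

[XAY]:[AXB] = 5/3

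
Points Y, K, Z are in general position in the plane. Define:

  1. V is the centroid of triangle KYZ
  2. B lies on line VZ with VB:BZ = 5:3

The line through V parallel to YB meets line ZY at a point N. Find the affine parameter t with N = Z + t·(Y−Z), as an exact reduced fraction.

t = 8/3

Work in coordinates with Y = (0, 0), K = (1, 0), Z = (0, 1).
1. V is the centroid of triangle KYZ ⇒ V = (1/3, 1/3)
2. B lies on line VZ with VB:BZ = 5:3 ⇒ B = (1/8, 3/4)
through V parallel to YB: direction (1/8, 3/4); meets ZY at N = (0, -5/3)
N = Z + t·(Y−Z) with t = 8/3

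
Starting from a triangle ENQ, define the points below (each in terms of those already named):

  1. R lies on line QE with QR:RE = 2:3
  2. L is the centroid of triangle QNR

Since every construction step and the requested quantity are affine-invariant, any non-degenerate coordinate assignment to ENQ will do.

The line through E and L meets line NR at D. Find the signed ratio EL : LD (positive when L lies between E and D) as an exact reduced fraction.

Set E = (0, 0), N = (1, 0), Q = (0, 1); any affine frame gives the same invariant.
1. R lies on line QE with QR:RE = 2:3 ⇒ R = (0, 3/5)
2. L is the centroid of triangle QNR ⇒ L = (1/3, 8/15)
line EL meets NR at D = (3/11, 24/55)
L = E + t·(D−E) with t = 11/9, so EL:LD = 11/9:-2/9

EL:LD = -11/2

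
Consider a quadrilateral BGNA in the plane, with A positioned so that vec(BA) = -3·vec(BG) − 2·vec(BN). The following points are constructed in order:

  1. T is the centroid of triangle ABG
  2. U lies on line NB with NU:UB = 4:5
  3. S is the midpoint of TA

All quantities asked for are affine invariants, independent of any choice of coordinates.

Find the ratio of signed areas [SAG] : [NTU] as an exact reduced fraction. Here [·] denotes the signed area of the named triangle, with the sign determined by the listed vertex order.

[SAG]:[NTU] = 9/8

Assign B = (0, 0), G = (1, 0), N = (0, 1), A = (-3, -2) — the answer is frame-independent, so this choice is without loss of generality.
1. T is the centroid of triangle ABG ⇒ T = (-2/3, -2/3)
2. U lies on line NB with NU:UB = 4:5 ⇒ U = (0, 5/9)
3. S is the midpoint of TA ⇒ S = (-11/6, -4/3)
2·[SAG] = 1/3, 2·[NTU] = 8/27
[SAG]:[NTU] = 1/3:8/27 = 9/8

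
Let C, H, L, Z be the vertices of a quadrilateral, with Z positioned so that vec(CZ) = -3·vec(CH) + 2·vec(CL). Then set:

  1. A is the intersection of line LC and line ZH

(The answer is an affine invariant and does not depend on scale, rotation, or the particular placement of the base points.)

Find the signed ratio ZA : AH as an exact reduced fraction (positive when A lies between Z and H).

ZA:AH = 3

Work in coordinates with C = (0, 0), H = (1, 0), L = (0, 1), Z = (-3, 2).
1. A is the intersection of line LC and line ZH ⇒ A = (0, 1/2)
A = Z + t·(H−Z) with t = 3/4, so ZA:AH = t:(1−t) = 3/4:1/4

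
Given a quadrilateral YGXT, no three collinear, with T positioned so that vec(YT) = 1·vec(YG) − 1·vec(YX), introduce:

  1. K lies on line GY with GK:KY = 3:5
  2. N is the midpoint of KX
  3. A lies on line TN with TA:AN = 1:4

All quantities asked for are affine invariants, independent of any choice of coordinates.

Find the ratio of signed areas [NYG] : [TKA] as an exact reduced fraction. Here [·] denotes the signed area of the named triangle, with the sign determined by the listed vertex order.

[NYG]:[TKA] = 20

Set Y = (0, 0), G = (1, 0), X = (0, 1), T = (1, -1); any affine frame gives the same invariant.
1. K lies on line GY with GK:KY = 3:5 ⇒ K = (5/8, 0)
2. N is the midpoint of KX ⇒ N = (5/16, 1/2)
3. A lies on line TN with TA:AN = 1:4 ⇒ A = (69/80, -7/10)
2·[NYG] = 1/2, 2·[TKA] = 1/40
[NYG]:[TKA] = 1/2:1/40 = 20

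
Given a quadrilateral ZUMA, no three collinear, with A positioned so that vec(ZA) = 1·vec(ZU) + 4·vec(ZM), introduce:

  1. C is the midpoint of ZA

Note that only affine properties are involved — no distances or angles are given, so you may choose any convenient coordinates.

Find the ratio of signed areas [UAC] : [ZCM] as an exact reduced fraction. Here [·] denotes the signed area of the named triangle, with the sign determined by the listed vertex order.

[UAC]:[ZCM] = 4

Work in coordinates with Z = (0, 0), U = (1, 0), M = (0, 1), A = (1, 4).
1. C is the midpoint of ZA ⇒ C = (1/2, 2)
2·[UAC] = 2, 2·[ZCM] = 1/2
[UAC]:[ZCM] = 2:1/2 = 4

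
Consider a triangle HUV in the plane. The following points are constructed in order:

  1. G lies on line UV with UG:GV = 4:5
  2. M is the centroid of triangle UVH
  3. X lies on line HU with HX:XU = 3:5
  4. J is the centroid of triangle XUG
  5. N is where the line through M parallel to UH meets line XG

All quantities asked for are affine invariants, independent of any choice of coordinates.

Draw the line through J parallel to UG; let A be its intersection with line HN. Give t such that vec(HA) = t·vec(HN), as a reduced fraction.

t = 76/81

Set H = (0, 0), U = (1, 0), V = (0, 1); any affine frame gives the same invariant.
1. G lies on line UV with UG:GV = 4:5 ⇒ G = (5/9, 4/9)
2. M is the centroid of triangle UVH ⇒ M = (1/3, 1/3)
3. X lies on line HU with HX:XU = 3:5 ⇒ X = (3/8, 0)
4. J is the centroid of triangle XUG ⇒ J = (139/216, 4/27)
5. N is where the line through M parallel to UH meets line XG ⇒ N = (49/96, 1/3)
through J parallel to UG: direction (-4/9, 4/9); meets HN at A = (931/1944, 76/243)
A = H + t·(N−H) with t = 76/81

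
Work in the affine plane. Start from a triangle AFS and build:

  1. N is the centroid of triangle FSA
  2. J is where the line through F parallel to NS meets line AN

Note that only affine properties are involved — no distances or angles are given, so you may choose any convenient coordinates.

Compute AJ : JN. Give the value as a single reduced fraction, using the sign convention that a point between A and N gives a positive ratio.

Set A = (0, 0), F = (1, 0), S = (0, 1); any affine frame gives the same invariant.
1. N is the centroid of triangle FSA ⇒ N = (1/3, 1/3)
2. J is where the line through F parallel to NS meets line AN ⇒ J = (2/3, 2/3)
J = A + t·(N−A) with t = 2, so AJ:JN = t:(1−t) = 2:-1

AJ:JN = -2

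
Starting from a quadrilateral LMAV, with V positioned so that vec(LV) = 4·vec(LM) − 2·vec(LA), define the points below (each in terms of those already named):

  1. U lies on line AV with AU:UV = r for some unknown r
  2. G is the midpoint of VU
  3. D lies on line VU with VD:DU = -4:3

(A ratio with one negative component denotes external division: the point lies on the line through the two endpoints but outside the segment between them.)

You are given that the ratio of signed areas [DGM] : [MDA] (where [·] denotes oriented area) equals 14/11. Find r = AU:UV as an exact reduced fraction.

Assign L = (0, 0), M = (1, 0), A = (0, 1), V = (4, -2) — the answer is frame-independent, so this choice is without loss of generality.
1. With AU:UV = r, write λ = r/(r+1) so U = A + λ·(V−A); U is affine-linear in λ
2. G is the midpoint of VU ⇒ G is an affine combination of earlier points and hence also affine-linear in λ
3. D lies on line VU with VD:DU = -4:3 ⇒ D is an affine combination of earlier points and hence also affine-linear in λ
Every point depending on U is an affine combination of U and λ-independent points, so each such coordinate is linear in λ; the λ² term in each signed area is a multiple of (V−A)×(V−A) = 0, so 2·[DGM] and 2·[MDA] are each linear in λ. Evaluating at λ=0 and λ=1:
  2·[DGM] = 7/2·λ − 7/2,   2·[MDA] = 4·λ − 3
So [DGM]:[MDA] = (7/2·λ − 7/2) / (4·λ − 3). Setting this equal to 14/11:
  7/2·λ − 7/2 = 14/11·(4·λ − 3)  ⇒  λ = 1/5
Then r = λ/(1−λ) = (1/5)/(4/5) = 1/4. Check: with r = 1/4, U = (4/5, 2/5) and [DGM]:[MDA] = 14/11 as required.

r = 1/4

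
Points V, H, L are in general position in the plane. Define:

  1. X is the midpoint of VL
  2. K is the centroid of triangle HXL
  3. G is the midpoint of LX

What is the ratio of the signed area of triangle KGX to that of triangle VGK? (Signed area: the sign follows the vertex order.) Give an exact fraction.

[KGX]:[VGK] = -1/3

Assign V = (0, 0), H = (1, 0), L = (0, 1) — the answer is frame-independent, so this choice is without loss of generality.
1. X is the midpoint of VL ⇒ X = (0, 1/2)
2. K is the centroid of triangle HXL ⇒ K = (1/3, 1/2)
3. G is the midpoint of LX ⇒ G = (0, 3/4)
2·[KGX] = 1/12, 2·[VGK] = -1/4
[KGX]:[VGK] = 1/12:-1/4 = -1/3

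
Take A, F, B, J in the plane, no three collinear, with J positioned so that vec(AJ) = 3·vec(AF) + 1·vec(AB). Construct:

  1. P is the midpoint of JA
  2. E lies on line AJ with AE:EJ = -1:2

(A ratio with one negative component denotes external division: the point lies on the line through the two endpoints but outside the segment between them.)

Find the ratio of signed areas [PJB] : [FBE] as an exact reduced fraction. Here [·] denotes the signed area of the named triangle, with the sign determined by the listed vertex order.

[PJB]:[FBE] = 3/10

Choose coordinates A = (0, 0), F = (1, 0), B = (0, 1), J = (3, 1).
1. P is the midpoint of JA ⇒ P = (3/2, 1/2)
2. E lies on line AJ with AE:EJ = -1:2 ⇒ E = (-3, -1)
2·[PJB] = 3/2, 2·[FBE] = 5
[PJB]:[FBE] = 3/2:5 = 3/10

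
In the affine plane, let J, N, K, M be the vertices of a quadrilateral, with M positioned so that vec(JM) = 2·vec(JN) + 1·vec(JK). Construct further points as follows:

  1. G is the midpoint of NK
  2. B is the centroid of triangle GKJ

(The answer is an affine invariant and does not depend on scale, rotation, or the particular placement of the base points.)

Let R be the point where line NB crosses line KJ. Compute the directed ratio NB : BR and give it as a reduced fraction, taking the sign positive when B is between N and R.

NB:BR = 5

Choose coordinates J = (0, 0), N = (1, 0), K = (0, 1), M = (2, 1).
1. G is the midpoint of NK ⇒ G = (1/2, 1/2)
2. B is the centroid of triangle GKJ ⇒ B = (1/6, 1/2)
line NB meets KJ at R = (0, 3/5)
B = N + t·(R−N) with t = 5/6, so NB:BR = 5/6:1/6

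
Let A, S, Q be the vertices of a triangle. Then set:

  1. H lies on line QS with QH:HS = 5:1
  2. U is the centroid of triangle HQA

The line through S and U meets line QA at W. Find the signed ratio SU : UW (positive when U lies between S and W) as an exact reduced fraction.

Set A = (0, 0), S = (1, 0), Q = (0, 1); any affine frame gives the same invariant.
1. H lies on line QS with QH:HS = 5:1 ⇒ H = (5/6, 1/6)
2. U is the centroid of triangle HQA ⇒ U = (5/18, 7/18)
line SU meets QA at W = (0, 7/13)
U = S + t·(W−S) with t = 13/18, so SU:UW = 13/18:5/18

SU:UW = 13/5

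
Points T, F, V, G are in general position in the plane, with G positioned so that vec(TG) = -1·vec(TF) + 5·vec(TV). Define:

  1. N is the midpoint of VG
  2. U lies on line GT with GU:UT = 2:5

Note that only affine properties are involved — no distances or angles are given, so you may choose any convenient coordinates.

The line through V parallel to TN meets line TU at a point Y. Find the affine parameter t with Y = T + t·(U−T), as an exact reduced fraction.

t = -7/5

Set T = (0, 0), F = (1, 0), V = (0, 1), G = (-1, 5); any affine frame gives the same invariant.
1. N is the midpoint of VG ⇒ N = (-1/2, 3)
2. U lies on line GT with GU:UT = 2:5 ⇒ U = (-5/7, 25/7)
through V parallel to TN: direction (-1/2, 3); meets TU at Y = (1, -5)
Y = T + t·(U−T) with t = -7/5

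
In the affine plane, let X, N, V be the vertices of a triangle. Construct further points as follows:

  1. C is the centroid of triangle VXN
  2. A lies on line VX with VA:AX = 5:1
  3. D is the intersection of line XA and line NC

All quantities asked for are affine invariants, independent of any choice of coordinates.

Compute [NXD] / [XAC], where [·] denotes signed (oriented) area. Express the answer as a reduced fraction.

Work in coordinates with X = (0, 0), N = (1, 0), V = (0, 1).
1. C is the centroid of triangle VXN ⇒ C = (1/3, 1/3)
2. A lies on line VX with VA:AX = 5:1 ⇒ A = (0, 1/6)
3. D is the intersection of line XA and line NC ⇒ D = (0, 1/2)
2·[NXD] = -1/2, 2·[XAC] = -1/18
[NXD]:[XAC] = -1/2:-1/18 = 9

[NXD]:[XAC] = 9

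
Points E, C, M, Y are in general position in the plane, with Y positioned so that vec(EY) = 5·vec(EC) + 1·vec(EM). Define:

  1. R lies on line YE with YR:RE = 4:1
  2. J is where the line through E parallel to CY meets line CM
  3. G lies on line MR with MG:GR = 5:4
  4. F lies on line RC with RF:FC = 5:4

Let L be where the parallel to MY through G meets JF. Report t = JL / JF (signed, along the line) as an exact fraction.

Work in coordinates with E = (0, 0), C = (1, 0), M = (0, 1), Y = (5, 1).
1. R lies on line YE with YR:RE = 4:1 ⇒ R = (1, 1/5)
2. J is where the line through E parallel to CY meets line CM ⇒ J = (4/5, 1/5)
3. G lies on line MR with MG:GR = 5:4 ⇒ G = (5/9, 5/9)
4. F lies on line RC with RF:FC = 5:4 ⇒ F = (1, 4/45)
through G parallel to MY: direction (5, 0); meets JF at L = (4/25, 5/9)
L = J + t·(F−J) with t = -16/5

t = -16/5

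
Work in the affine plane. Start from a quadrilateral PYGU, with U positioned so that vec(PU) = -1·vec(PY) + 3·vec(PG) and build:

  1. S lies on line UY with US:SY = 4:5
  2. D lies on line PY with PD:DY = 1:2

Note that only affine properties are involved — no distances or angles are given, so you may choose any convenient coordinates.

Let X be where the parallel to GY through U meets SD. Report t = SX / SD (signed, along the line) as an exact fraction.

Work in coordinates with P = (0, 0), Y = (1, 0), G = (0, 1), U = (-1, 3).
1. S lies on line UY with US:SY = 4:5 ⇒ S = (-1/9, 5/3)
2. D lies on line PY with PD:DY = 1:2 ⇒ D = (1/3, 0)
through U parallel to GY: direction (1, -1); meets SD at X = (-3/11, 25/11)
X = S + t·(D−S) with t = -4/11

t = -4/11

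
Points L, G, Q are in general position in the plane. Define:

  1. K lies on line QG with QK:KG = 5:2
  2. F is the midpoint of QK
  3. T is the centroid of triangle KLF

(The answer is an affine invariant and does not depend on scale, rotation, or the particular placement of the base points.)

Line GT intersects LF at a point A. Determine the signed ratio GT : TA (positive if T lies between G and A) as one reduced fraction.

Assign L = (0, 0), G = (1, 0), Q = (0, 1) — the answer is frame-independent, so this choice is without loss of generality.
1. K lies on line QG with QK:KG = 5:2 ⇒ K = (5/7, 2/7)
2. F is the midpoint of QK ⇒ F = (5/14, 9/14)
3. T is the centroid of triangle KLF ⇒ T = (5/14, 13/42)
line GT meets LF at A = (65/308, 117/308)
T = G + t·(A−G) with t = 22/27, so GT:TA = 22/27:5/27

GT:TA = 22/5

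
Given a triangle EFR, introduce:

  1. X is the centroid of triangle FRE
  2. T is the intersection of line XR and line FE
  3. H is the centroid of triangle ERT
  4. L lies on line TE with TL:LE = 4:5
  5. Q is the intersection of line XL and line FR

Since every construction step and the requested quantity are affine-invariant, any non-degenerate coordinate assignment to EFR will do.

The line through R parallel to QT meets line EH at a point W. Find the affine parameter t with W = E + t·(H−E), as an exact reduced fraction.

t = 5/6

Choose coordinates E = (0, 0), F = (1, 0), R = (0, 1).
1. X is the centroid of triangle FRE ⇒ X = (1/3, 1/3)
2. T is the intersection of line XR and line FE ⇒ T = (1/2, 0)
3. H is the centroid of triangle ERT ⇒ H = (1/6, 1/3)
4. L lies on line TE with TL:LE = 4:5 ⇒ L = (5/18, 0)
5. Q is the intersection of line XL and line FR ⇒ Q = (8/21, 13/21)
through R parallel to QT: direction (5/42, -13/21); meets EH at W = (5/36, 5/18)
W = E + t·(H−E) with t = 5/6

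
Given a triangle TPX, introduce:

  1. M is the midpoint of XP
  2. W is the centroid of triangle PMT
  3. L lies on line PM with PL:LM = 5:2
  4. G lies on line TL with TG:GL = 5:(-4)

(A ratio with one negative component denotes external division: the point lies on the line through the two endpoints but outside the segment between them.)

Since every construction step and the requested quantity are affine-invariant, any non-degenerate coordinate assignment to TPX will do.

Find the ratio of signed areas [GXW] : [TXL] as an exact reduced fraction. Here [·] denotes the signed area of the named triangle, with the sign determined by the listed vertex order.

[GXW]:[TXL] = -43/9

Work in coordinates with T = (0, 0), P = (1, 0), X = (0, 1).
1. M is the midpoint of XP ⇒ M = (1/2, 1/2)
2. W is the centroid of triangle PMT ⇒ W = (1/2, 1/6)
3. L lies on line PM with PL:LM = 5:2 ⇒ L = (9/14, 5/14)
4. G lies on line TL with TG:GL = 5:(-4) ⇒ G = (45/14, 25/14)
2·[GXW] = 43/14, 2·[TXL] = -9/14
[GXW]:[TXL] = 43/14:-9/14 = -43/9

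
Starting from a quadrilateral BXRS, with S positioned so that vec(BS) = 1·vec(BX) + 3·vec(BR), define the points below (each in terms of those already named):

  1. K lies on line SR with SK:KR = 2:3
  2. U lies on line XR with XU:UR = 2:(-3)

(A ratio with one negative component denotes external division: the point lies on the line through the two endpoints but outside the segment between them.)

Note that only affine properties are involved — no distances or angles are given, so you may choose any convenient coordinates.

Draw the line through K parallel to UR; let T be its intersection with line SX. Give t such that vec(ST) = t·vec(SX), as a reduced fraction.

Choose coordinates B = (0, 0), X = (1, 0), R = (0, 1), S = (1, 3).
1. K lies on line SR with SK:KR = 2:3 ⇒ K = (3/5, 11/5)
2. U lies on line XR with XU:UR = 2:(-3) ⇒ U = (3, -2)
through K parallel to UR: direction (-3, 3); meets SX at T = (1, 9/5)
T = S + t·(X−S) with t = 2/5

t = 2/5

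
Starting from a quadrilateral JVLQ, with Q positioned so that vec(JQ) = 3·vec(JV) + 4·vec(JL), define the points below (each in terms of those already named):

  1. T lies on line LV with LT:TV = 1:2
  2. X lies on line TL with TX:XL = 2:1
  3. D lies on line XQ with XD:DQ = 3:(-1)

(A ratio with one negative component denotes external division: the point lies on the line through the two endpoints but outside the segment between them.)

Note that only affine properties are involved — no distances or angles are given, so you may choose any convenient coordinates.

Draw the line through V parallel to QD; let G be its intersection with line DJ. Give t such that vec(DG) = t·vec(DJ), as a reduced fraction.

Set J = (0, 0), V = (1, 0), L = (0, 1), Q = (3, 4); any affine frame gives the same invariant.
1. T lies on line LV with LT:TV = 1:2 ⇒ T = (1/3, 2/3)
2. X lies on line TL with TX:XL = 2:1 ⇒ X = (1/9, 8/9)
3. D lies on line XQ with XD:DQ = 3:(-1) ⇒ D = (40/9, 50/9)
through V parallel to QD: direction (13/9, 14/9); meets DJ at G = (-56/9, -70/9)
G = D + t·(J−D) with t = 12/5

t = 12/5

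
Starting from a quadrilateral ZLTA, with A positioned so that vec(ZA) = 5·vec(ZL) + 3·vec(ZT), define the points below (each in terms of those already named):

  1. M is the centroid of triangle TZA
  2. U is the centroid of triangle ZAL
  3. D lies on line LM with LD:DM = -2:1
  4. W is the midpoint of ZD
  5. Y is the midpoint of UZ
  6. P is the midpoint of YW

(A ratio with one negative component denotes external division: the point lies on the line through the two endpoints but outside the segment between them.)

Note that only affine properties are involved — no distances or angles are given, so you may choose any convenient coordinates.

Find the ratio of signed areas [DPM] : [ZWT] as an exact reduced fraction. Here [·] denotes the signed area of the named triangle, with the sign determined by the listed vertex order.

[DPM]:[ZWT] = 3/7

Choose coordinates Z = (0, 0), L = (1, 0), T = (0, 1), A = (5, 3).
1. M is the centroid of triangle TZA ⇒ M = (5/3, 4/3)
2. U is the centroid of triangle ZAL ⇒ U = (2, 1)
3. D lies on line LM with LD:DM = -2:1 ⇒ D = (7/3, 8/3)
4. W is the midpoint of ZD ⇒ W = (7/6, 4/3)
5. Y is the midpoint of UZ ⇒ Y = (1, 1/2)
6. P is the midpoint of YW ⇒ P = (13/12, 11/12)
2·[DPM] = 1/2, 2·[ZWT] = 7/6
[DPM]:[ZWT] = 1/2:7/6 = 3/7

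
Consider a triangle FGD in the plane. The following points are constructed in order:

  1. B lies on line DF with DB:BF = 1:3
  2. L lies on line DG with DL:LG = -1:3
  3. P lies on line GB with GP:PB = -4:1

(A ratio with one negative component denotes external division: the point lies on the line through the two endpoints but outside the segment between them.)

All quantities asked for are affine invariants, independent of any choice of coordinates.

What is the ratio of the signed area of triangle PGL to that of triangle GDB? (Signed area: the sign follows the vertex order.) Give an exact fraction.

[PGL]:[GDB] = 2

Work in coordinates with F = (0, 0), G = (1, 0), D = (0, 1).
1. B lies on line DF with DB:BF = 1:3 ⇒ B = (0, 3/4)
2. L lies on line DG with DL:LG = -1:3 ⇒ L = (-1/2, 3/2)
3. P lies on line GB with GP:PB = -4:1 ⇒ P = (-1/3, 1)
2·[PGL] = 1/2, 2·[GDB] = 1/4
[PGL]:[GDB] = 1/2:1/4 = 2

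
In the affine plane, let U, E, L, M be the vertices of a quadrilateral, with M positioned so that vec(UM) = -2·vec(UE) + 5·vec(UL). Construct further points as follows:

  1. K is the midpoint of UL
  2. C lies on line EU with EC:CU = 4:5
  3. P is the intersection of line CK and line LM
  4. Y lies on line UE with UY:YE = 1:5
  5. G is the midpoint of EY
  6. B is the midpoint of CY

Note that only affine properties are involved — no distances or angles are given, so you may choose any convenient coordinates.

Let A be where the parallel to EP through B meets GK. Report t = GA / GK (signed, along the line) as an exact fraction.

Work in coordinates with U = (0, 0), E = (1, 0), L = (0, 1), M = (-2, 5).
1. K is the midpoint of UL ⇒ K = (0, 1/2)
2. C lies on line EU with EC:CU = 4:5 ⇒ C = (5/9, 0)
3. P is the intersection of line CK and line LM ⇒ P = (5/11, 1/11)
4. Y lies on line UE with UY:YE = 1:5 ⇒ Y = (1/6, 0)
5. G is the midpoint of EY ⇒ G = (7/12, 0)
6. B is the midpoint of CY ⇒ B = (13/36, 0)
through B parallel to EP: direction (-6/11, 1/11); meets GK at A = (665/1044, -4/87)
A = G + t·(K−G) with t = -8/87

t = -8/87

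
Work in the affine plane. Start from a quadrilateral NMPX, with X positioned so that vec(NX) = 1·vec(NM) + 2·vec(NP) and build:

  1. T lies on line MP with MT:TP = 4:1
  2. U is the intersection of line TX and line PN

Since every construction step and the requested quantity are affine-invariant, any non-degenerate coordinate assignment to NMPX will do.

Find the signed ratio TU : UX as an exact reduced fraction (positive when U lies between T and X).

Choose coordinates N = (0, 0), M = (1, 0), P = (0, 1), X = (1, 2).
1. T lies on line MP with MT:TP = 4:1 ⇒ T = (1/5, 4/5)
2. U is the intersection of line TX and line PN ⇒ U = (0, 1/2)
U = T + t·(X−T) with t = -1/4, so TU:UX = t:(1−t) = -1/4:5/4

TU:UX = -1/5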